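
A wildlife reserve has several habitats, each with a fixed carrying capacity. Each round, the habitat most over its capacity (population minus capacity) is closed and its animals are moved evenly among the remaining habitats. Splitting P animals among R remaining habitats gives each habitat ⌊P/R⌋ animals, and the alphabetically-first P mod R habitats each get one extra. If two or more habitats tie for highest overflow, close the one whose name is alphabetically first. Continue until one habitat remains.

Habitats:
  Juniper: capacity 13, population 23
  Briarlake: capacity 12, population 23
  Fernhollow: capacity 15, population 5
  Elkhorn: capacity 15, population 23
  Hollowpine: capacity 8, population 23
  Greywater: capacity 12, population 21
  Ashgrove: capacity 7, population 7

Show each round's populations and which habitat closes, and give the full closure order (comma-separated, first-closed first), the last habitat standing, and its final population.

Round 1: Ashgrove=7 Briarlake=23 Elkhorn=23 Fernhollow=5 Greywater=21 Hollowpine=23 Juniper=23 → close Hollowpine (overflow 15)
  23÷6 = 3 each, +1 to first 5
Round 2: Ashgrove=11 Briarlake=27 Elkhorn=27 Fernhollow=9 Greywater=25 Juniper=26 → close Briarlake (overflow 15)
  27÷5 = 5 each, +1 to first 2
Round 3: Ashgrove=17 Elkhorn=33 Fernhollow=14 Greywater=30 Juniper=31 → close Elkhorn (overflow 18)
  33÷4 = 8 each, +1 to first 1
Round 4: Ashgrove=26 Fernhollow=22 Greywater=38 Juniper=39 → close Greywater (overflow 26)
  38÷3 = 12 each, +1 to first 2
Round 5: Ashgrove=39 Fernhollow=35 Juniper=51 → close Juniper (overflow 38)
  51÷2 = 25 each, +1 to first 1
Round 6: Ashgrove=65 Fernhollow=60 → close Ashgrove (overflow 58)
  65÷1 = 65 each, +1 to first 0

Closure order: Hollowpine, Briarlake, Elkhorn, Greywater, Juniper, Ashgrove
Last habitat: Fernhollow with 125 animals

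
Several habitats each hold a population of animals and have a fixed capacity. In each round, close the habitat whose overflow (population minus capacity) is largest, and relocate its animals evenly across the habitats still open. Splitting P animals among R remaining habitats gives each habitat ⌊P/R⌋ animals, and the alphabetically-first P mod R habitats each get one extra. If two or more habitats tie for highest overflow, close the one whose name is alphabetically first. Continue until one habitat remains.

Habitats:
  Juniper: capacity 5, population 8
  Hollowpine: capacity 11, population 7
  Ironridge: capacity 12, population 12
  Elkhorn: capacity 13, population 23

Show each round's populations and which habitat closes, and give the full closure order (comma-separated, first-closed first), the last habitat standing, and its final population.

Round 1: Elkhorn=23 Hollowpine=7 Ironridge=12 Juniper=8 → close Elkhorn (overflow 10)
  23÷3 = 7 each, +1 to first 2
Round 2: Hollowpine=15 Ironridge=20 Juniper=15 → close Juniper (overflow 10)
  15÷2 = 7 each, +1 to first 1
Round 3: Hollowpine=23 Ironridge=27 → close Ironridge (overflow 15)
  27÷1 = 27 each, +1 to first 0

Closure order: Elkhorn, Juniper, Ironridge
Last habitat: Hollowpine with 50 animals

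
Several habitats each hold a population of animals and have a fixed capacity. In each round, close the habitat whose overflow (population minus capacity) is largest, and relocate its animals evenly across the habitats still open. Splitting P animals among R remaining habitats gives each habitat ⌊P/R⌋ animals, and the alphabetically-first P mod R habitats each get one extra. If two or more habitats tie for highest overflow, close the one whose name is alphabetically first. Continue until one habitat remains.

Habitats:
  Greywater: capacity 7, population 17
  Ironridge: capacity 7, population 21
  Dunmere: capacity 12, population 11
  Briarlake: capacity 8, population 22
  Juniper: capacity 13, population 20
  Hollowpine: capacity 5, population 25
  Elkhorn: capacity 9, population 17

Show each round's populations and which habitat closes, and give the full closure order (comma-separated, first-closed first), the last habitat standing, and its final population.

Round 1: Briarlake=22 Dunmere=11 Elkhorn=17 Greywater=17 Hollowpine=25 Ironridge=21 Juniper=20 → close Hollowpine (overflow 20)
  25÷6 = 4 each, +1 to first 1
Round 2: Briarlake=27 Dunmere=15 Elkhorn=21 Greywater=21 Ironridge=25 Juniper=24 → close Briarlake (overflow 19)
  27÷5 = 5 each, +1 to first 2
Round 3: Dunmere=21 Elkhorn=27 Greywater=26 Ironridge=30 Juniper=29 → close Ironridge (overflow 23)
  30÷4 = 7 each, +1 to first 2
Round 4: Dunmere=29 Elkhorn=35 Greywater=33 Juniper=36 → close Elkhorn (overflow 26)
  35÷3 = 11 each, +1 to first 2
Round 5: Dunmere=41 Greywater=45 Juniper=47 → close Greywater (overflow 38)
  45÷2 = 22 each, +1 to first 1
Round 6: Dunmere=64 Juniper=69 → close Juniper (overflow 56)
  69÷1 = 69 each, +1 to first 0

Closure order: Hollowpine, Briarlake, Ironridge, Elkhorn, Greywater, Juniper
Last habitat: Dunmere with 133 animals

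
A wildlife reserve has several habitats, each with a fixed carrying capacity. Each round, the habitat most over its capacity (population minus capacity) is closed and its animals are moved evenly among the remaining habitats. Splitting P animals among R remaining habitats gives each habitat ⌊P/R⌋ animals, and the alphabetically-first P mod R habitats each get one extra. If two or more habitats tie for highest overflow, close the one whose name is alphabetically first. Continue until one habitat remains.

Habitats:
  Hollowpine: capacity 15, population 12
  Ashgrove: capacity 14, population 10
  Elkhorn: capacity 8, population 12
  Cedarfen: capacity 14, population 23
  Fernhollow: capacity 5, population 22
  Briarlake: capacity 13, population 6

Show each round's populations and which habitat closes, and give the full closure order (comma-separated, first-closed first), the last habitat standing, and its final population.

Round 1: Ashgrove=10 Briarlake=6 Cedarfen=23 Elkhorn=12 Fernhollow=22 Hollowpine=12 → close Fernhollow (overflow 17)
  22÷5 = 4 each, +1 to first 2
Round 2: Ashgrove=15 Briarlake=11 Cedarfen=27 Elkhorn=16 Hollowpine=16 → close Cedarfen (overflow 13)
  27÷4 = 6 each, +1 to first 3
Round 3: Ashgrove=22 Briarlake=18 Elkhorn=23 Hollowpine=22 → close Elkhorn (overflow 15)
  23÷3 = 7 each, +1 to first 2
Round 4: Ashgrove=30 Briarlake=26 Hollowpine=29 → close Ashgrove (overflow 16)
  30÷2 = 15 each, +1 to first 0
Round 5: Briarlake=41 Hollowpine=44 → close Hollowpine (overflow 29)
  44÷1 = 44 each, +1 to first 0

Closure order: Fernhollow, Cedarfen, Elkhorn, Ashgrove, Hollowpine
Last habitat: Briarlake with 85 animals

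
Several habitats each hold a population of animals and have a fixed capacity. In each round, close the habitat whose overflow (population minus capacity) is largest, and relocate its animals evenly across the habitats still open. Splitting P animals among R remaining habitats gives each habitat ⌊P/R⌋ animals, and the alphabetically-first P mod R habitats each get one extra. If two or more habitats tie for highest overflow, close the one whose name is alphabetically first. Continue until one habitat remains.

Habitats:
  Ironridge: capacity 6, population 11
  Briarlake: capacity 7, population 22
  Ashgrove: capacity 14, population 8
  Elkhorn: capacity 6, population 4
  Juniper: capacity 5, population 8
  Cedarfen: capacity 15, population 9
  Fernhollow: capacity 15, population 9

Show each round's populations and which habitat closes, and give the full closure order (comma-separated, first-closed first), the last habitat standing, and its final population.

Round 1: Ashgrove=8 Briarlake=22 Cedarfen=9 Elkhorn=4 Fernhollow=9 Ironridge=11 Juniper=8 → close Briarlake (overflow 15)
  22÷6 = 3 each, +1 to first 4
Round 2: Ashgrove=12 Cedarfen=13 Elkhorn=8 Fernhollow=13 Ironridge=14 Juniper=11 → close Ironridge (overflow 8)
  14÷5 = 2 each, +1 to first 4
Round 3: Ashgrove=15 Cedarfen=16 Elkhorn=11 Fernhollow=16 Juniper=13 → close Juniper (overflow 8)
  13÷4 = 3 each, +1 to first 1
Round 4: Ashgrove=19 Cedarfen=19 Elkhorn=14 Fernhollow=19 → close Elkhorn (overflow 8)
  14÷3 = 4 each, +1 to first 2
Round 5: Ashgrove=24 Cedarfen=24 Fernhollow=23 → close Ashgrove (overflow 10)
  24÷2 = 12 each, +1 to first 0
Round 6: Cedarfen=36 Fernhollow=35 → close Cedarfen (overflow 21)
  36÷1 = 36 each, +1 to first 0

Closure order: Briarlake, Ironridge, Juniper, Elkhorn, Ashgrove, Cedarfen
Last habitat: Fernhollow with 71 animals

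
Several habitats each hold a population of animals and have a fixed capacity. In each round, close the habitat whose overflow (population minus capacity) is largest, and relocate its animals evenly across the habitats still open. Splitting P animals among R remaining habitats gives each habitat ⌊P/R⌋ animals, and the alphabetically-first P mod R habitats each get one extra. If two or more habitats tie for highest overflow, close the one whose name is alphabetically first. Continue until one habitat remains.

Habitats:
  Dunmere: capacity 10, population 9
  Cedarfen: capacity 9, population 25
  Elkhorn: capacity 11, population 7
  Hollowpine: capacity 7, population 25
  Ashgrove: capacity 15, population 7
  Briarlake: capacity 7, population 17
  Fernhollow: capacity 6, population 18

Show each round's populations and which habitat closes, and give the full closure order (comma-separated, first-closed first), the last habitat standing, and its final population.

Closure order: Hollowpine, Cedarfen, Fernhollow, Briarlake, Dunmere, Ashgrove
Last habitat: Elkhorn with 108 animals

Round 1: Ashgrove=7 Briarlake=17 Cedarfen=25 Dunmere=9 Elkhorn=7 Fernhollow=18 Hollowpine=25 → close Hollowpine (overflow 18)
  25÷6 = 4 each, +1 to first 1
Round 2: Ashgrove=12 Briarlake=21 Cedarfen=29 Dunmere=13 Elkhorn=11 Fernhollow=22 → close Cedarfen (overflow 20)
  29÷5 = 5 each, +1 to first 4
Round 3: Ashgrove=18 Briarlake=27 Dunmere=19 Elkhorn=17 Fernhollow=27 → close Fernhollow (overflow 21)
  27÷4 = 6 each, +1 to first 3
Round 4: Ashgrove=25 Briarlake=34 Dunmere=26 Elkhorn=23 → close Briarlake (overflow 27)
  34÷3 = 11 each, +1 to first 1
Round 5: Ashgrove=37 Dunmere=37 Elkhorn=34 → close Dunmere (overflow 27)
  37÷2 = 18 each, +1 to first 1
Round 6: Ashgrove=56 Elkhorn=52 → close Ashgrove (overflow 41)
  56÷1 = 56 each, +1 to first 0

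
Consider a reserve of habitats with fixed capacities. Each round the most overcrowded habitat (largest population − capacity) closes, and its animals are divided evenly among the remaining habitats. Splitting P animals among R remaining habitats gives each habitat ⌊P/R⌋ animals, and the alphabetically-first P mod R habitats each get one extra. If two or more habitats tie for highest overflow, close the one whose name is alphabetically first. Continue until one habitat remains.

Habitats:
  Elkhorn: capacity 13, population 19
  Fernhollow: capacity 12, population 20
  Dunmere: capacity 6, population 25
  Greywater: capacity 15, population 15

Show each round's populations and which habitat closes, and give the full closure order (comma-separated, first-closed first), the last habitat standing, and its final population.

Round 1: Dunmere=25 Elkhorn=19 Fernhollow=20 Greywater=15 → close Dunmere (overflow 19)
  25÷3 = 8 each, +1 to first 1
Round 2: Elkhorn=28 Fernhollow=28 Greywater=23 → close Fernhollow (overflow 16)
  28÷2 = 14 each, +1 to first 0
Round 3: Elkhorn=42 Greywater=37 → close Elkhorn (overflow 29)
  42÷1 = 42 each, +1 to first 0

Closure order: Dunmere, Fernhollow, Elkhorn
Last habitat: Greywater with 79 animals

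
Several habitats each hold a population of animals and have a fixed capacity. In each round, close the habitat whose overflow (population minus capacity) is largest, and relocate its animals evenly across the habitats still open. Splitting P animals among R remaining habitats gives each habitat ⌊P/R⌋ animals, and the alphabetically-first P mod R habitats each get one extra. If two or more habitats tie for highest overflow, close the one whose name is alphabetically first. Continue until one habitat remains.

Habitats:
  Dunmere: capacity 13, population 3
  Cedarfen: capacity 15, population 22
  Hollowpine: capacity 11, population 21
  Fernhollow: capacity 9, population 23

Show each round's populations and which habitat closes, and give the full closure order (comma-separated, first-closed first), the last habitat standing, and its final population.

Round 1: Cedarfen=22 Dunmere=3 Fernhollow=23 Hollowpine=21 → close Fernhollow (overflow 14)
  23÷3 = 7 each, +1 to first 2
Round 2: Cedarfen=30 Dunmere=11 Hollowpine=28 → close Hollowpine (overflow 17)
  28÷2 = 14 each, +1 to first 0
Round 3: Cedarfen=44 Dunmere=25 → close Cedarfen (overflow 29)
  44÷1 = 44 each, +1 to first 0

Closure order: Fernhollow, Hollowpine, Cedarfen
Last habitat: Dunmere with 69 animals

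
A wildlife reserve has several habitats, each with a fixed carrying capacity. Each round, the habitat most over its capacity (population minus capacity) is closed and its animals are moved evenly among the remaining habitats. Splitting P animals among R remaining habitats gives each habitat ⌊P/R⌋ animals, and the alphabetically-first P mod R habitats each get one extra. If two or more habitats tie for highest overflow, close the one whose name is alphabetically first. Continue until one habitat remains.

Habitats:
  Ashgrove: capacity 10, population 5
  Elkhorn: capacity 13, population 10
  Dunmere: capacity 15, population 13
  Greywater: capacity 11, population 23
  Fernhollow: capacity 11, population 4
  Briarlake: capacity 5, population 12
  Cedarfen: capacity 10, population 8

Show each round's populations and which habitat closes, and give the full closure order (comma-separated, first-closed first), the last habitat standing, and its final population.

Round 1: Ashgrove=5 Briarlake=12 Cedarfen=8 Dunmere=13 Elkhorn=10 Fernhollow=4 Greywater=23 → close Greywater (overflow 12)
  23÷6 = 3 each, +1 to first 5
Round 2: Ashgrove=9 Briarlake=16 Cedarfen=12 Dunmere=17 Elkhorn=14 Fernhollow=7 → close Briarlake (overflow 11)
  16÷5 = 3 each, +1 to first 1
Round 3: Ashgrove=13 Cedarfen=15 Dunmere=20 Elkhorn=17 Fernhollow=10 → close Cedarfen (overflow 5)
  15÷4 = 3 each, +1 to first 3
Round 4: Ashgrove=17 Dunmere=24 Elkhorn=21 Fernhollow=13 → close Dunmere (overflow 9)
  24÷3 = 8 each, +1 to first 0
Round 5: Ashgrove=25 Elkhorn=29 Fernhollow=21 → close Elkhorn (overflow 16)
  29÷2 = 14 each, +1 to first 1
Round 6: Ashgrove=40 Fernhollow=35 → close Ashgrove (overflow 30)
  40÷1 = 40 each, +1 to first 0

Closure order: Greywater, Briarlake, Cedarfen, Dunmere, Elkhorn, Ashgrove
Last habitat: Fernhollow with 75 animals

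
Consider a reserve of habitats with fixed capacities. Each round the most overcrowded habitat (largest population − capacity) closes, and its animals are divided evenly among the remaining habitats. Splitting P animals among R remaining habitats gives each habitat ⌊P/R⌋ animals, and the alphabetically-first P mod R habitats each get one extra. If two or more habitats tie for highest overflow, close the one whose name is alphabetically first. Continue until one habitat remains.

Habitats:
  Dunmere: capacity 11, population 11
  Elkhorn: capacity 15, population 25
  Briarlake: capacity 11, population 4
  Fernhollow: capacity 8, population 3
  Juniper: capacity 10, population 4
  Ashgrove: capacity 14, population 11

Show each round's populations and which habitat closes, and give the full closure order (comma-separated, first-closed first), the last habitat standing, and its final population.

Closure order: Elkhorn, Dunmere, Ashgrove, Fernhollow, Briarlake
Last habitat: Juniper with 58 animals

Round 1: Ashgrove=11 Briarlake=4 Dunmere=11 Elkhorn=25 Fernhollow=3 Juniper=4 → close Elkhorn (overflow 10)
  25÷5 = 5 each, +1 to first 0
Round 2: Ashgrove=16 Briarlake=9 Dunmere=16 Fernhollow=8 Juniper=9 → close Dunmere (overflow 5)
  16÷4 = 4 each, +1 to first 0
Round 3: Ashgrove=20 Briarlake=13 Fernhollow=12 Juniper=13 → close Ashgrove (overflow 6)
  20÷3 = 6 each, +1 to first 2
Round 4: Briarlake=20 Fernhollow=19 Juniper=19 → close Fernhollow (overflow 11)
  19÷2 = 9 each, +1 to first 1
Round 5: Briarlake=30 Juniper=28 → close Briarlake (overflow 19)
  30÷1 = 30 each, +1 to first 0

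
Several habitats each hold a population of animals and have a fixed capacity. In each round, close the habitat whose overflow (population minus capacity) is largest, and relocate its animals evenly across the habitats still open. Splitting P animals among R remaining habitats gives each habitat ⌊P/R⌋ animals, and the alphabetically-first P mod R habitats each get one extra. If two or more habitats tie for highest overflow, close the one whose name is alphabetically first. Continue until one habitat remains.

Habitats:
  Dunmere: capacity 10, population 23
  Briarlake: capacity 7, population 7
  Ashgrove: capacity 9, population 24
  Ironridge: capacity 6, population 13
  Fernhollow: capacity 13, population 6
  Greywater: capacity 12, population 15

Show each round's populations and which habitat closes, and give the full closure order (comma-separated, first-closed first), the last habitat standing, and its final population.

Closure order: Ashgrove, Dunmere, Ironridge, Greywater, Briarlake
Last habitat: Fernhollow with 88 animals

Round 1: Ashgrove=24 Briarlake=7 Dunmere=23 Fernhollow=6 Greywater=15 Ironridge=13 → close Ashgrove (overflow 15)
  24÷5 = 4 each, +1 to first 4
Round 2: Briarlake=12 Dunmere=28 Fernhollow=11 Greywater=20 Ironridge=17 → close Dunmere (overflow 18)
  28÷4 = 7 each, +1 to first 0
Round 3: Briarlake=19 Fernhollow=18 Greywater=27 Ironridge=24 → close Ironridge (overflow 18)
  24÷3 = 8 each, +1 to first 0
Round 4: Briarlake=27 Fernhollow=26 Greywater=35 → close Greywater (overflow 23)
  35÷2 = 17 each, +1 to first 1
Round 5: Briarlake=45 Fernhollow=43 → close Briarlake (overflow 38)
  45÷1 = 45 each, +1 to first 0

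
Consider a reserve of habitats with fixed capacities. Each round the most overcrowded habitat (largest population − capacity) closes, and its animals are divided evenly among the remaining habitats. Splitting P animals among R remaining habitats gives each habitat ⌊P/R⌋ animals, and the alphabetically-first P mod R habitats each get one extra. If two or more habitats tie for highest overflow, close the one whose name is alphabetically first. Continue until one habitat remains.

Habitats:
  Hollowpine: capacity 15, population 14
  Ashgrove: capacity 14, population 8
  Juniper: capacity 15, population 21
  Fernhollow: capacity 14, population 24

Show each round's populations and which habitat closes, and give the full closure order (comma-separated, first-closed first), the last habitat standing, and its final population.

Closure order: Fernhollow, Juniper, Hollowpine
Last habitat: Ashgrove with 67 animals

Round 1: Ashgrove=8 Fernhollow=24 Hollowpine=14 Juniper=21 → close Fernhollow (overflow 10)
  24÷3 = 8 each, +1 to first 0
Round 2: Ashgrove=16 Hollowpine=22 Juniper=29 → close Juniper (overflow 14)
  29÷2 = 14 each, +1 to first 1
Round 3: Ashgrove=31 Hollowpine=36 → close Hollowpine (overflow 21)
  36÷1 = 36 each, +1 to first 0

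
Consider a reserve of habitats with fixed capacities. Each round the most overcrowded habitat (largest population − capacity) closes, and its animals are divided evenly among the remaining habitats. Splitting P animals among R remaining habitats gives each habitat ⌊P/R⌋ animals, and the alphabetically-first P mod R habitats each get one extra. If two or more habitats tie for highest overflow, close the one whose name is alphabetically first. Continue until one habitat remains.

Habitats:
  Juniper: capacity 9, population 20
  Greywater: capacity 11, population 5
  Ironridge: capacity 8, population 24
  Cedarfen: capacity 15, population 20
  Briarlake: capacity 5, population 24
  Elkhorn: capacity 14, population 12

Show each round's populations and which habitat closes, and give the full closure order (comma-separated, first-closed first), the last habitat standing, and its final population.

Closure order: Briarlake, Ironridge, Juniper, Cedarfen, Elkhorn
Last habitat: Greywater with 105 animals

Round 1: Briarlake=24 Cedarfen=20 Elkhorn=12 Greywater=5 Ironridge=24 Juniper=20 → close Briarlake (overflow 19)
  24÷5 = 4 each, +1 to first 4
Round 2: Cedarfen=25 Elkhorn=17 Greywater=10 Ironridge=29 Juniper=24 → close Ironridge (overflow 21)
  29÷4 = 7 each, +1 to first 1
Round 3: Cedarfen=33 Elkhorn=24 Greywater=17 Juniper=31 → close Juniper (overflow 22)
  31÷3 = 10 each, +1 to first 1
Round 4: Cedarfen=44 Elkhorn=34 Greywater=27 → close Cedarfen (overflow 29)
  44÷2 = 22 each, +1 to first 0
Round 5: Elkhorn=56 Greywater=49 → close Elkhorn (overflow 42)
  56÷1 = 56 each, +1 to first 0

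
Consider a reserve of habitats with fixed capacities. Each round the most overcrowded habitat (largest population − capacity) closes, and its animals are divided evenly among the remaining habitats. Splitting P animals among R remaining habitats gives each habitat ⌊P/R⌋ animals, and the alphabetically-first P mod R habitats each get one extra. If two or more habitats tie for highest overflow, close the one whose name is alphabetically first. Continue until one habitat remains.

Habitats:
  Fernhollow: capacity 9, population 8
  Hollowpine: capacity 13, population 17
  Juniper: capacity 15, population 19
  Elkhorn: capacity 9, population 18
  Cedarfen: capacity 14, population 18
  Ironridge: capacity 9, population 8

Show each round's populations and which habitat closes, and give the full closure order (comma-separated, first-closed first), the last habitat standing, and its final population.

Closure order: Elkhorn, Cedarfen, Hollowpine, Juniper, Fernhollow
Last habitat: Ironridge with 88 animals

Round 1: Cedarfen=18 Elkhorn=18 Fernhollow=8 Hollowpine=17 Ironridge=8 Juniper=19 → close Elkhorn (overflow 9)
  18÷5 = 3 each, +1 to first 3
Round 2: Cedarfen=22 Fernhollow=12 Hollowpine=21 Ironridge=11 Juniper=22 → close Cedarfen (overflow 8)
  22÷4 = 5 each, +1 to first 2
Round 3: Fernhollow=18 Hollowpine=27 Ironridge=16 Juniper=27 → close Hollowpine (overflow 14)
  27÷3 = 9 each, +1 to first 0
Round 4: Fernhollow=27 Ironridge=25 Juniper=36 → close Juniper (overflow 21)
  36÷2 = 18 each, +1 to first 0
Round 5: Fernhollow=45 Ironridge=43 → close Fernhollow (overflow 36)
  45÷1 = 45 each, +1 to first 0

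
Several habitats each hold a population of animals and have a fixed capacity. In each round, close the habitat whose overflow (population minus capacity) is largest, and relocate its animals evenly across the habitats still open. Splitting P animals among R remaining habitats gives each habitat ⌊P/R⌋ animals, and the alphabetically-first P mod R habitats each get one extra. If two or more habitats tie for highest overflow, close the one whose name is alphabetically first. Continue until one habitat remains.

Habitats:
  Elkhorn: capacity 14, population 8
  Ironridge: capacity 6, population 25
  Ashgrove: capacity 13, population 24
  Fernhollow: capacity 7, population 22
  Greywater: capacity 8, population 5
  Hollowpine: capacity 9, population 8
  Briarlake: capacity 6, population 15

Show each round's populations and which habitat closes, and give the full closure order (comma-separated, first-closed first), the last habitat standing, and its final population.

Round 1: Ashgrove=24 Briarlake=15 Elkhorn=8 Fernhollow=22 Greywater=5 Hollowpine=8 Ironridge=25 → close Ironridge (overflow 19)
  25÷6 = 4 each, +1 to first 1
Round 2: Ashgrove=29 Briarlake=19 Elkhorn=12 Fernhollow=26 Greywater=9 Hollowpine=12 → close Fernhollow (overflow 19)
  26÷5 = 5 each, +1 to first 1
Round 3: Ashgrove=35 Briarlake=24 Elkhorn=17 Greywater=14 Hollowpine=17 → close Ashgrove (overflow 22)
  35÷4 = 8 each, +1 to first 3
Round 4: Briarlake=33 Elkhorn=26 Greywater=23 Hollowpine=25 → close Briarlake (overflow 27)
  33÷3 = 11 each, +1 to first 0
Round 5: Elkhorn=37 Greywater=34 Hollowpine=36 → close Hollowpine (overflow 27)
  36÷2 = 18 each, +1 to first 0
Round 6: Elkhorn=55 Greywater=52 → close Greywater (overflow 44)
  52÷1 = 52 each, +1 to first 0

Closure order: Ironridge, Fernhollow, Ashgrove, Briarlake, Hollowpine, Greywater
Last habitat: Elkhorn with 107 animals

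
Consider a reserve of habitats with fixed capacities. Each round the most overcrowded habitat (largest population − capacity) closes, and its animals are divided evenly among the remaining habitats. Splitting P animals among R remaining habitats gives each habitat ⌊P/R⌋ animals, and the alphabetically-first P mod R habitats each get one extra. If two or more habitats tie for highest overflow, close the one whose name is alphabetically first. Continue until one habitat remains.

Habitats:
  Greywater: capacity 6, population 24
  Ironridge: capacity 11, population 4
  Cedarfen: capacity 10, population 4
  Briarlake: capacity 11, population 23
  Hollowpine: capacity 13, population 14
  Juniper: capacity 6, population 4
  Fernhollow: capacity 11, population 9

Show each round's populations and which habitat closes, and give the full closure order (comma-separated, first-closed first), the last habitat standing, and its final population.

Round 1: Briarlake=23 Cedarfen=4 Fernhollow=9 Greywater=24 Hollowpine=14 Ironridge=4 Juniper=4 → close Greywater (overflow 18)
  24÷6 = 4 each, +1 to first 0
Round 2: Briarlake=27 Cedarfen=8 Fernhollow=13 Hollowpine=18 Ironridge=8 Juniper=8 → close Briarlake (overflow 16)
  27÷5 = 5 each, +1 to first 2
Round 3: Cedarfen=14 Fernhollow=19 Hollowpine=23 Ironridge=13 Juniper=13 → close Hollowpine (overflow 10)
  23÷4 = 5 each, +1 to first 3
Round 4: Cedarfen=20 Fernhollow=25 Ironridge=19 Juniper=18 → close Fernhollow (overflow 14)
  25÷3 = 8 each, +1 to first 1
Round 5: Cedarfen=29 Ironridge=27 Juniper=26 → close Juniper (overflow 20)
  26÷2 = 13 each, +1 to first 0
Round 6: Cedarfen=42 Ironridge=40 → close Cedarfen (overflow 32)
  42÷1 = 42 each, +1 to first 0

Closure order: Greywater, Briarlake, Hollowpine, Fernhollow, Juniper, Cedarfen
Last habitat: Ironridge with 82 animals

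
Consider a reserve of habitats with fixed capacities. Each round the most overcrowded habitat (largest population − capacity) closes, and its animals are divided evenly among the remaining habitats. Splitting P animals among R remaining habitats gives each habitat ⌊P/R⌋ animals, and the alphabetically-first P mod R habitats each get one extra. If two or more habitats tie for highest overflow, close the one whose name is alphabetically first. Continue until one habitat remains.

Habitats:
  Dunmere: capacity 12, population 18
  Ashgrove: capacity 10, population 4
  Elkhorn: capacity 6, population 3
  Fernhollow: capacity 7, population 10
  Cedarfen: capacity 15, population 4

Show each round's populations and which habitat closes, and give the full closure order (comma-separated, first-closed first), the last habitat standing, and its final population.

Closure order: Dunmere, Fernhollow, Elkhorn, Ashgrove
Last habitat: Cedarfen with 39 animals

Round 1: Ashgrove=4 Cedarfen=4 Dunmere=18 Elkhorn=3 Fernhollow=10 → close Dunmere (overflow 6)
  18÷4 = 4 each, +1 to first 2
Round 2: Ashgrove=9 Cedarfen=9 Elkhorn=7 Fernhollow=14 → close Fernhollow (overflow 7)
  14÷3 = 4 each, +1 to first 2
Round 3: Ashgrove=14 Cedarfen=14 Elkhorn=11 → close Elkhorn (overflow 5)
  11÷2 = 5 each, +1 to first 1
Round 4: Ashgrove=20 Cedarfen=19 → close Ashgrove (overflow 10)
  20÷1 = 20 each, +1 to first 0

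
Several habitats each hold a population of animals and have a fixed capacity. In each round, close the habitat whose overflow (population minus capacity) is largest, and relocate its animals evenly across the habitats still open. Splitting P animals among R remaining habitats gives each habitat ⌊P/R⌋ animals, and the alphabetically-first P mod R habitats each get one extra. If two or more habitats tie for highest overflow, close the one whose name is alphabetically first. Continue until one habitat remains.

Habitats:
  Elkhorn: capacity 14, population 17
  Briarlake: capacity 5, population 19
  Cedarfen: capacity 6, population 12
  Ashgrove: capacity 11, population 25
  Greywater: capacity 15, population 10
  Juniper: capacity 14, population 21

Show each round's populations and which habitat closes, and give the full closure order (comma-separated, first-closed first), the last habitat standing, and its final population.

Closure order: Ashgrove, Briarlake, Juniper, Cedarfen, Elkhorn
Last habitat: Greywater with 104 animals

Round 1: Ashgrove=25 Briarlake=19 Cedarfen=12 Elkhorn=17 Greywater=10 Juniper=21 → close Ashgrove (overflow 14)
  25÷5 = 5 each, +1 to first 0
Round 2: Briarlake=24 Cedarfen=17 Elkhorn=22 Greywater=15 Juniper=26 → close Briarlake (overflow 19)
  24÷4 = 6 each, +1 to first 0
Round 3: Cedarfen=23 Elkhorn=28 Greywater=21 Juniper=32 → close Juniper (overflow 18)
  32÷3 = 10 each, +1 to first 2
Round 4: Cedarfen=34 Elkhorn=39 Greywater=31 → close Cedarfen (overflow 28)
  34÷2 = 17 each, +1 to first 0
Round 5: Elkhorn=56 Greywater=48 → close Elkhorn (overflow 42)
  56÷1 = 56 each, +1 to first 0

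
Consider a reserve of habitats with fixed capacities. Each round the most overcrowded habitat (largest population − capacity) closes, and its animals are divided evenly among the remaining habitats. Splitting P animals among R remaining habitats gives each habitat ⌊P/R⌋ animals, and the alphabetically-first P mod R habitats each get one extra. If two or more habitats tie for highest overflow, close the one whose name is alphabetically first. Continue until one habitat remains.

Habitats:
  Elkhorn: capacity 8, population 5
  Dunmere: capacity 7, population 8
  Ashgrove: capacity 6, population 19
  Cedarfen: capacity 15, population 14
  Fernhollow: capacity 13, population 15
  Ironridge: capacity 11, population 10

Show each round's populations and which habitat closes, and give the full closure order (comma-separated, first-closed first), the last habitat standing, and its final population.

Closure order: Ashgrove, Fernhollow, Dunmere, Cedarfen, Elkhorn
Last habitat: Ironridge with 71 animals

Round 1: Ashgrove=19 Cedarfen=14 Dunmere=8 Elkhorn=5 Fernhollow=15 Ironridge=10 → close Ashgrove (overflow 13)
  19÷5 = 3 each, +1 to first 4
Round 2: Cedarfen=18 Dunmere=12 Elkhorn=9 Fernhollow=19 Ironridge=13 → close Fernhollow (overflow 6)
  19÷4 = 4 each, +1 to first 3
Round 3: Cedarfen=23 Dunmere=17 Elkhorn=14 Ironridge=17 → close Dunmere (overflow 10)
  17÷3 = 5 each, +1 to first 2
Round 4: Cedarfen=29 Elkhorn=20 Ironridge=22 → close Cedarfen (overflow 14)
  29÷2 = 14 each, +1 to first 1
Round 5: Elkhorn=35 Ironridge=36 → close Elkhorn (overflow 27)
  35÷1 = 35 each, +1 to first 0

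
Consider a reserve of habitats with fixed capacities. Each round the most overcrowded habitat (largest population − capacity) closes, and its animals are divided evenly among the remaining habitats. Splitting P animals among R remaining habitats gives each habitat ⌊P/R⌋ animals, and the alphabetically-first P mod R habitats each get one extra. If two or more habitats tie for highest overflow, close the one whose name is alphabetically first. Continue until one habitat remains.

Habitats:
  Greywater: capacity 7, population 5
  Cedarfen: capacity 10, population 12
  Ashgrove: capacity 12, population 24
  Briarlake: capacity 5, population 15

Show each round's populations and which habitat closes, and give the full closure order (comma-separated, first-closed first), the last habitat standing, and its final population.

Closure order: Ashgrove, Briarlake, Cedarfen
Last habitat: Greywater with 56 animals

Round 1: Ashgrove=24 Briarlake=15 Cedarfen=12 Greywater=5 → close Ashgrove (overflow 12)
  24÷3 = 8 each, +1 to first 0
Round 2: Briarlake=23 Cedarfen=20 Greywater=13 → close Briarlake (overflow 18)
  23÷2 = 11 each, +1 to first 1
Round 3: Cedarfen=32 Greywater=24 → close Cedarfen (overflow 22)
  32÷1 = 32 each, +1 to first 0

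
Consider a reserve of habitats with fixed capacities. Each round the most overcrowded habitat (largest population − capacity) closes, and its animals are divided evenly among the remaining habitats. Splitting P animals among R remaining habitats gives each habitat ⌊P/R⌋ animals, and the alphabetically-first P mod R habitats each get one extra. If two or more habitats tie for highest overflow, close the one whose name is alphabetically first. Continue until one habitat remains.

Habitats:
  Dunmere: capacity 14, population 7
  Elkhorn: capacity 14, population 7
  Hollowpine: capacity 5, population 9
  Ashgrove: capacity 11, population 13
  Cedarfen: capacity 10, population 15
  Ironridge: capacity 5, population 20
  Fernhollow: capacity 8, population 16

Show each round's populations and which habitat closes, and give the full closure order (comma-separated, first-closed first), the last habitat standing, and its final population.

Round 1: Ashgrove=13 Cedarfen=15 Dunmere=7 Elkhorn=7 Fernhollow=16 Hollowpine=9 Ironridge=20 → close Ironridge (overflow 15)
  20÷6 = 3 each, +1 to first 2
Round 2: Ashgrove=17 Cedarfen=19 Dunmere=10 Elkhorn=10 Fernhollow=19 Hollowpine=12 → close Fernhollow (overflow 11)
  19÷5 = 3 each, +1 to first 4
Round 3: Ashgrove=21 Cedarfen=23 Dunmere=14 Elkhorn=14 Hollowpine=15 → close Cedarfen (overflow 13)
  23÷4 = 5 each, +1 to first 3
Round 4: Ashgrove=27 Dunmere=20 Elkhorn=20 Hollowpine=20 → close Ashgrove (overflow 16)
  27÷3 = 9 each, +1 to first 0
Round 5: Dunmere=29 Elkhorn=29 Hollowpine=29 → close Hollowpine (overflow 24)
  29÷2 = 14 each, +1 to first 1
Round 6: Dunmere=44 Elkhorn=43 → close Dunmere (overflow 30)
  44÷1 = 44 each, +1 to first 0

Closure order: Ironridge, Fernhollow, Cedarfen, Ashgrove, Hollowpine, Dunmere
Last habitat: Elkhorn with 87 animals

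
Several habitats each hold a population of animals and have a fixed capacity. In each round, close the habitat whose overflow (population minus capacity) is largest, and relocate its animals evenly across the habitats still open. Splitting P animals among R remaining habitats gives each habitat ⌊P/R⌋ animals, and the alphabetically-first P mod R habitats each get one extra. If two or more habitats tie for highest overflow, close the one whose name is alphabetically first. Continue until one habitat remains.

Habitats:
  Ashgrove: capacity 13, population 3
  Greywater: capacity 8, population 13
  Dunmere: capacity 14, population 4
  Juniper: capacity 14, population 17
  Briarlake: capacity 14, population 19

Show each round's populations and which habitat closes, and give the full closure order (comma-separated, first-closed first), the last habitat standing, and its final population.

Round 1: Ashgrove=3 Briarlake=19 Dunmere=4 Greywater=13 Juniper=17 → close Briarlake (overflow 5)
  19÷4 = 4 each, +1 to first 3
Round 2: Ashgrove=8 Dunmere=9 Greywater=18 Juniper=21 → close Greywater (overflow 10)
  18÷3 = 6 each, +1 to first 0
Round 3: Ashgrove=14 Dunmere=15 Juniper=27 → close Juniper (overflow 13)
  27÷2 = 13 each, +1 to first 1
Round 4: Ashgrove=28 Dunmere=28 → close Ashgrove (overflow 15)
  28÷1 = 28 each, +1 to first 0

Closure order: Briarlake, Greywater, Juniper, Ashgrove
Last habitat: Dunmere with 56 animals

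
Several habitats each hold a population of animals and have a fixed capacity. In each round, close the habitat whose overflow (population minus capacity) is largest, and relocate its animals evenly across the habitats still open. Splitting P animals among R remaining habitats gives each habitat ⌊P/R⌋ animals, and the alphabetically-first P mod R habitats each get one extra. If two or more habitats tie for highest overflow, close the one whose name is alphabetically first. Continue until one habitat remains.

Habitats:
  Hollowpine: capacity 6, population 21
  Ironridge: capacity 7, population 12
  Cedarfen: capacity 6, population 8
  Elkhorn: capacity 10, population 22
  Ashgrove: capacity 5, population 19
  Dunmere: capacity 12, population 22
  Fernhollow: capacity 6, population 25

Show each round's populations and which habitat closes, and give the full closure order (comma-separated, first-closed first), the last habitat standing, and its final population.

Closure order: Fernhollow, Ashgrove, Hollowpine, Elkhorn, Dunmere, Cedarfen
Last habitat: Ironridge with 129 animals

Round 1: Ashgrove=19 Cedarfen=8 Dunmere=22 Elkhorn=22 Fernhollow=25 Hollowpine=21 Ironridge=12 → close Fernhollow (overflow 19)
  25÷6 = 4 each, +1 to first 1
Round 2: Ashgrove=24 Cedarfen=12 Dunmere=26 Elkhorn=26 Hollowpine=25 Ironridge=16 → close Ashgrove (overflow 19)
  24÷5 = 4 each, +1 to first 4
Round 3: Cedarfen=17 Dunmere=31 Elkhorn=31 Hollowpine=30 Ironridge=20 → close Hollowpine (overflow 24)
  30÷4 = 7 each, +1 to first 2
Round 4: Cedarfen=25 Dunmere=39 Elkhorn=38 Ironridge=27 → close Elkhorn (overflow 28)
  38÷3 = 12 each, +1 to first 2
Round 5: Cedarfen=38 Dunmere=52 Ironridge=39 → close Dunmere (overflow 40)
  52÷2 = 26 each, +1 to first 0
Round 6: Cedarfen=64 Ironridge=65 → close Cedarfen (overflow 58)
  64÷1 = 64 each, +1 to first 0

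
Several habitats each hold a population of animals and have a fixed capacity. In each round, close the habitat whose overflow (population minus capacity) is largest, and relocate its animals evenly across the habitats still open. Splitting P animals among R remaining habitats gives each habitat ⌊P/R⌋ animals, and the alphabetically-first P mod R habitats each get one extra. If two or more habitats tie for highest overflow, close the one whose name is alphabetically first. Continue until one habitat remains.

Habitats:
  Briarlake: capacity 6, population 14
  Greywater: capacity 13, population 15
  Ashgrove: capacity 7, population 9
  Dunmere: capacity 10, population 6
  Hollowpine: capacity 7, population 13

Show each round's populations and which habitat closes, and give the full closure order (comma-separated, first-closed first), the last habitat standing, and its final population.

Closure order: Briarlake, Hollowpine, Ashgrove, Greywater
Last habitat: Dunmere with 57 animals

Round 1: Ashgrove=9 Briarlake=14 Dunmere=6 Greywater=15 Hollowpine=13 → close Briarlake (overflow 8)
  14÷4 = 3 each, +1 to first 2
Round 2: Ashgrove=13 Dunmere=10 Greywater=18 Hollowpine=16 → close Hollowpine (overflow 9)
  16÷3 = 5 each, +1 to first 1
Round 3: Ashgrove=19 Dunmere=15 Greywater=23 → close Ashgrove (overflow 12)
  19÷2 = 9 each, +1 to first 1
Round 4: Dunmere=25 Greywater=32 → close Greywater (overflow 19)
  32÷1 = 32 each, +1 to first 0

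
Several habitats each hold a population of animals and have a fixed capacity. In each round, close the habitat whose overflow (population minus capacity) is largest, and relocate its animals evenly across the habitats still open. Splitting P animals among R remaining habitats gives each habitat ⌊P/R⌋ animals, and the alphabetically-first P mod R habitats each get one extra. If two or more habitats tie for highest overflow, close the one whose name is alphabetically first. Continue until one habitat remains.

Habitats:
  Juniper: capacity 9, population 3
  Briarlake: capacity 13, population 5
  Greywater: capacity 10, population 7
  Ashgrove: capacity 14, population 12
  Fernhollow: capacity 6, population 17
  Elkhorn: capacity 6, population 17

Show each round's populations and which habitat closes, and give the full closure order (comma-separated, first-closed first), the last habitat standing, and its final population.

Closure order: Elkhorn, Fernhollow, Ashgrove, Greywater, Juniper
Last habitat: Briarlake with 61 animals

Round 1: Ashgrove=12 Briarlake=5 Elkhorn=17 Fernhollow=17 Greywater=7 Juniper=3 → close Elkhorn (overflow 11)
  17÷5 = 3 each, +1 to first 2
Round 2: Ashgrove=16 Briarlake=9 Fernhollow=20 Greywater=10 Juniper=6 → close Fernhollow (overflow 14)
  20÷4 = 5 each, +1 to first 0
Round 3: Ashgrove=21 Briarlake=14 Greywater=15 Juniper=11 → close Ashgrove (overflow 7)
  21÷3 = 7 each, +1 to first 0
Round 4: Briarlake=21 Greywater=22 Juniper=18 → close Greywater (overflow 12)
  22÷2 = 11 each, +1 to first 0
Round 5: Briarlake=32 Juniper=29 → close Juniper (overflow 20)
  29÷1 = 29 each, +1 to first 0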